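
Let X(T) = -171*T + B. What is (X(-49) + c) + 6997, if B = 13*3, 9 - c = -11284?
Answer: 26708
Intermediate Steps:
c = 11293 (c = 9 - 1*(-11284) = 9 + 11284 = 11293)
B = 39
X(T) = 39 - 171*T (X(T) = -171*T + 39 = 39 - 171*T)
(X(-49) + c) + 6997 = ((39 - 171*(-49)) + 11293) + 6997 = ((39 + 8379) + 11293) + 6997 = (8418 + 11293) + 6997 = 19711 + 6997 = 26708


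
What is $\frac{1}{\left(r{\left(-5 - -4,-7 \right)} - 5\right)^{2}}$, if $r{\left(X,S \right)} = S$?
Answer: $\frac{1}{144} \approx 0.0069444$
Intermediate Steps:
$\frac{1}{\left(r{\left(-5 - -4,-7 \right)} - 5\right)^{2}} = \frac{1}{\left(-7 - 5\right)^{2}} = \frac{1}{\left(-12\right)^{2}} = \frac{1}{144}$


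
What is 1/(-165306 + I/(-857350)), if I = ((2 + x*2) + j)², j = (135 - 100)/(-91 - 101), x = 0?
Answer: -31605350400/5224554053344201 ≈ -6.0494e-6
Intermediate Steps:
j = -35/192 (j = 35/(-192) = 35*(-1/192) = -35/192 ≈ -0.18229)
I = 121801/36864 (I = ((2 + 0*2) - 35/192)² = ((2 + 0) - 35/192)² = (2 - 35/192)² = (349/192)² = 121801/36864 ≈ 3.3041)
1/(-165306 + I/(-857350)) = 1/(-165306 + (121801/36864)/(-857350)) = 1/(-165306 + (121801/36864)*(-1/857350)) = 1/(-165306 - 121801/31605350400) = 1/(-5224554053344201/31605350400) = -31605350400/5224554053344201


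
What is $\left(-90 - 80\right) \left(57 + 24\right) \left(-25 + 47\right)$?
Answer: $-302940$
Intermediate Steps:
$\left(-90 - 80\right) \left(57 + 24\right) \left(-25 + 47\right) = - 170 \cdot 81 \cdot 22 = \left(-170\right) 1782 = -302940$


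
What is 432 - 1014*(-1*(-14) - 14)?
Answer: 432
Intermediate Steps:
432 - 1014*(-1*(-14) - 14) = 432 - 1014*(14 - 14) = 432 - 1014*0 = 432 + 0 = 432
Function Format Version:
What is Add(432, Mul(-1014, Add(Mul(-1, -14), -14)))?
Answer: 432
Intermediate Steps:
Add(432, Mul(-1014, Add(Mul(-1, -14), -14))) = Add(432, Mul(-1014, Add(14, -14))) = Add(432, Mul(-1014, 0)) = Add(432, 0) = 432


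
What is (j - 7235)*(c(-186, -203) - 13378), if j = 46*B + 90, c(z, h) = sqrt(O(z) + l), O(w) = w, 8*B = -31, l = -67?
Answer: 195940877/2 - 29293*I*sqrt(253)/4 ≈ 9.797e+7 - 1.1648e+5*I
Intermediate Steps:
B = -31/8 (B = (1/8)*(-31) = -31/8 ≈ -3.8750)
c(z, h) = sqrt(-67 + z) (c(z, h) = sqrt(z - 67) = sqrt(-67 + z))
j = -353/4 (j = 46*(-31/8) + 90 = -713/4 + 90 = -353/4 ≈ -88.250)
(j - 7235)*(c(-186, -203) - 13378) = (-353/4 - 7235)*(sqrt(-67 - 186) - 13378) = -29293*(sqrt(-253) - 13378)/4 = -29293*(I*sqrt(253) - 13378)/4 = -29293*(-13378 + I*sqrt(253))/4 = 195940877/2 - 29293*I*sqrt(253)/4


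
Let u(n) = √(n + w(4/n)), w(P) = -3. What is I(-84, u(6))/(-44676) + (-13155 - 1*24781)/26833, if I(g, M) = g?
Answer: -141047897/99899259 ≈ -1.4119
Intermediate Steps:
u(n) = √(-3 + n) (u(n) = √(n - 3) = √(-3 + n))
I(-84, u(6))/(-44676) + (-13155 - 1*24781)/26833 = -84/(-44676) + (-13155 - 1*24781)/26833 = -84*(-1/44676) + (-13155 - 24781)*(1/26833) = 7/3723 - 37936*1/26833 = 7/3723 - 37936/26833 = -141047897/99899259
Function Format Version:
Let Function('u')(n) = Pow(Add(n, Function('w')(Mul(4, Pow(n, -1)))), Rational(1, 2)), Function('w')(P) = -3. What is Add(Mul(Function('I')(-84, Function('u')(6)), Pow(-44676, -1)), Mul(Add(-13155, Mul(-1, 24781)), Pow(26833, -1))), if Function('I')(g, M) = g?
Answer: Rational(-141047897, 99899259) ≈ -1.4119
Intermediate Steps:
Function('u')(n) = Pow(Add(-3, n), Rational(1, 2)) (Function('u')(n) = Pow(Add(n, -3), Rational(1, 2)) = Pow(Add(-3, n), Rational(1, 2)))
Add(Mul(Function('I')(-84, Function('u')(6)), Pow(-44676, -1)), Mul(Add(-13155, Mul(-1, 24781)), Pow(26833, -1))) = Add(Mul(-84, Pow(-44676, -1)), Mul(Add(-13155, Mul(-1, 24781)), Pow(26833, -1))) = Add(Mul(-84, Rational(-1, 44676)), Mul(Add(-13155, -24781), Rational(1, 26833))) = Add(Rational(7, 3723), Mul(-37936, Rational(1, 26833))) = Add(Rational(7, 3723), Rational(-37936, 26833)) = Rational(-141047897, 99899259)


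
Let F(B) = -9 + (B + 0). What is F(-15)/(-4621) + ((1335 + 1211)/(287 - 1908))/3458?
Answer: 3230657/681648331 ≈ 0.0047395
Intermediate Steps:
F(B) = -9 + B
F(-15)/(-4621) + ((1335 + 1211)/(287 - 1908))/3458 = (-9 - 15)/(-4621) + ((1335 + 1211)/(287 - 1908))/3458 = -24*(-1/4621) + (2546/(-1621))*(1/3458) = 24/4621 + (2546*(-1/1621))*(1/3458) = 24/4621 - 2546/1621*1/3458 = 24/4621 - 67/147511 = 3230657/681648331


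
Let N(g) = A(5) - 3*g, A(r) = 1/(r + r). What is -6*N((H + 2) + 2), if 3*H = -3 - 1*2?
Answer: 207/5 ≈ 41.400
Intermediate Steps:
H = -5/3 (H = (-3 - 1*2)/3 = (-3 - 2)/3 = (⅓)*(-5) = -5/3 ≈ -1.6667)
A(r) = 1/(2*r)
N(g) = ⅒ - 3*g (N(g) = (½)/5 - 3*g = (½)*(⅕) - 3*g = ⅒ - 3*g)
-6*N((H + 2) + 2) = -6*(⅒ - 3*((-5/3 + 2) + 2)) = -6*(⅒ - 3*(⅓ + 2)) = -6*(⅒ - 3*7/3) = -6*(⅒ - 7) = -6*(-69/10) = 207/5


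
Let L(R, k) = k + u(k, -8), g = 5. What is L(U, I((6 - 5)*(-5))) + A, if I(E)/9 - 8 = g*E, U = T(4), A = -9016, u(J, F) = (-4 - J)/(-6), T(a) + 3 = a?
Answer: -55163/6 ≈ -9193.8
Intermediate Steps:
T(a) = -3 + a
u(J, F) = 2/3 + J/6 (u(J, F) = (-4 - J)*(-1/6) = 2/3 + J/6)
U = 1 (U = -3 + 4 = 1)
I(E) = 72 + 45*E (I(E) = 72 + 9*(5*E) = 72 + 45*E)
L(R, k) = 2/3 + 7*k/6 (L(R, k) = k + (2/3 + k/6) = 2/3 + 7*k/6)
L(U, I((6 - 5)*(-5))) + A = (2/3 + 7*(72 + 45*((6 - 5)*(-5)))/6) - 9016 = (2/3 + 7*(72 + 45*(1*(-5)))/6) - 9016 = (2/3 + 7*(72 + 45*(-5))/6) - 9016 = (2/3 + 7*(72 - 225)/6) - 9016 = (2/3 + (7/6)*(-153)) - 9016 = (2/3 - 357/2) - 9016 = -1067/6 - 9016 = -55163/6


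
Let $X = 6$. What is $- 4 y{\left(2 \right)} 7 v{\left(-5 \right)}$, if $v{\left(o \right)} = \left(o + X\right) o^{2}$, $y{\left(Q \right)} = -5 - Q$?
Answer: $4900$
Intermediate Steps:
$v{\left(o \right)} = o^{2} \left(6 + o\right)$ ($v{\left(o \right)} = \left(o + 6\right) o^{2} = \left(6 + o\right) o^{2} = o^{2} \left(6 + o\right)$)
$- 4 y{\left(2 \right)} 7 v{\left(-5 \right)} = - 4 \left(-5 - 2\right) 7 \left(-5\right)^{2} \left(6 - 5\right) = - 4 \left(-5 - 2\right) 7 \cdot 25 \cdot 1 = \left(-4\right) \left(-7\right) 7 \cdot 25 = 28 \cdot 7 \cdot 25 = 196 \cdot 25 = 4900$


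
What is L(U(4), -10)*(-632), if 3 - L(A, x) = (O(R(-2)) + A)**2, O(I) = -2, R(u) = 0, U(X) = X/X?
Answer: -1264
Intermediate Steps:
U(X) = 1
L(A, x) = 3 - (-2 + A)**2
L(U(4), -10)*(-632) = (3 - (-2 + 1)**2)*(-632) = (3 - 1*(-1)**2)*(-632) = (3 - 1*1)*(-632) = (3 - 1)*(-632) = 2*(-632) = -1264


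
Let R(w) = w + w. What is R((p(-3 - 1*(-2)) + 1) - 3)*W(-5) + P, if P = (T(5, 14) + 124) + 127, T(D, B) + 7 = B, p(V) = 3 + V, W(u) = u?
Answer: 258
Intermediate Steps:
T(D, B) = -7 + B
R(w) = 2*w
P = 258 (P = ((-7 + 14) + 124) + 127 = (7 + 124) + 127 = 131 + 127 = 258)
R((p(-3 - 1*(-2)) + 1) - 3)*W(-5) + P = (2*(((3 + (-3 - 1*(-2))) + 1) - 3))*(-5) + 258 = (2*(((3 + (-3 + 2)) + 1) - 3))*(-5) + 258 = (2*(((3 - 1) + 1) - 3))*(-5) + 258 = (2*((2 + 1) - 3))*(-5) + 258 = (2*(3 - 3))*(-5) + 258 = (2*0)*(-5) + 258 = 0*(-5) + 258 = 0 + 258 = 258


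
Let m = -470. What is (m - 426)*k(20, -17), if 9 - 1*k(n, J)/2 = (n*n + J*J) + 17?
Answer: 1249024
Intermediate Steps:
k(n, J) = -16 - 2*J**2 - 2*n**2 (k(n, J) = 18 - 2*((n*n + J*J) + 17) = 18 - 2*((n**2 + J**2) + 17) = 18 - 2*((J**2 + n**2) + 17) = 18 - 2*(17 + J**2 + n**2) = 18 + (-34 - 2*J**2 - 2*n**2) = -16 - 2*J**2 - 2*n**2)
(m - 426)*k(20, -17) = (-470 - 426)*(-16 - 2*(-17)**2 - 2*20**2) = -896*(-16 - 2*289 - 2*400) = -896*(-16 - 578 - 800) = -896*(-1394) = 1249024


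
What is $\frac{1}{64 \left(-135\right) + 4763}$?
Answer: $- \frac{1}{3877} \approx -0.00025793$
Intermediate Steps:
$\frac{1}{64 \left(-135\right) + 4763} = \frac{1}{-8640 + 4763} = \frac{1}{-3877} = - \frac{1}{3877}$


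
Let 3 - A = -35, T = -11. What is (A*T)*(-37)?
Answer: 15466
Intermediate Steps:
A = 38 (A = 3 - 1*(-35) = 3 + 35 = 38)
(A*T)*(-37) = (38*(-11))*(-37) = -418*(-37) = 15466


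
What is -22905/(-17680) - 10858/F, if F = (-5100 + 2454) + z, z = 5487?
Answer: -25379267/10045776 ≈ -2.5264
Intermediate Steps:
F = 2841 (F = (-5100 + 2454) + 5487 = -2646 + 5487 = 2841)
-22905/(-17680) - 10858/F = -22905/(-17680) - 10858/2841 = -22905*(-1/17680) - 10858*1/2841 = 4581/3536 - 10858/2841 = -25379267/10045776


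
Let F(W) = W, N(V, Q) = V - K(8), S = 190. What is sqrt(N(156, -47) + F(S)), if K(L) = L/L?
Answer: sqrt(345) ≈ 18.574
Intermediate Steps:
K(L) = 1
N(V, Q) = -1 + V (N(V, Q) = V - 1*1 = V - 1 = -1 + V)
sqrt(N(156, -47) + F(S)) = sqrt((-1 + 156) + 190) = sqrt(155 + 190) = sqrt(345)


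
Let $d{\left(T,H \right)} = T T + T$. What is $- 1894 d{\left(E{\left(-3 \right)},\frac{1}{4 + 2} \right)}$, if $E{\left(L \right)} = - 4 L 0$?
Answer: $0$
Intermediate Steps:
$E{\left(L \right)} = 0$
$d{\left(T,H \right)} = T + T^{2}$ ($d{\left(T,H \right)} = T^{2} + T = T + T^{2}$)
$- 1894 d{\left(E{\left(-3 \right)},\frac{1}{4 + 2} \right)} = - 1894 \cdot 0 \left(1 + 0\right) = - 1894 \cdot 0 \cdot 1 = \left(-1894\right) 0 = 0$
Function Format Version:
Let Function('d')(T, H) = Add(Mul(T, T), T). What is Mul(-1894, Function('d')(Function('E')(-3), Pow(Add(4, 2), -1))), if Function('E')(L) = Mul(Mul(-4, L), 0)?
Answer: 0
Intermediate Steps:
Function('E')(L) = 0
Function('d')(T, H) = Add(T, Pow(T, 2)) (Function('d')(T, H) = Add(Pow(T, 2), T) = Add(T, Pow(T, 2)))
Mul(-1894, Function('d')(Function('E')(-3), Pow(Add(4, 2), -1))) = Mul(-1894, Mul(0, Add(1, 0))) = Mul(-1894, Mul(0, 1)) = Mul(-1894, 0) = 0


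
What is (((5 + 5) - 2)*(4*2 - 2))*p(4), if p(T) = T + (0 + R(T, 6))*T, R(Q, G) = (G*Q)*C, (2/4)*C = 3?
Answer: 27840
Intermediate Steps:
C = 6 (C = 2*3 = 6)
R(Q, G) = 6*G*Q (R(Q, G) = (G*Q)*6 = 6*G*Q)
p(T) = T + 36*T² (p(T) = T + (0 + 6*6*T)*T = T + (0 + 36*T)*T = T + (36*T)*T = T + 36*T²)
(((5 + 5) - 2)*(4*2 - 2))*p(4) = (((5 + 5) - 2)*(4*2 - 2))*(4*(1 + 36*4)) = ((10 - 2)*(8 - 2))*(4*(1 + 144)) = (8*6)*(4*145) = 48*580 = 27840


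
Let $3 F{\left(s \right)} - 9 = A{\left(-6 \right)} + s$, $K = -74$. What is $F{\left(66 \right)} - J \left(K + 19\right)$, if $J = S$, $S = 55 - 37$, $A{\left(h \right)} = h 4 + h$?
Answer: $1005$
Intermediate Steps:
$A{\left(h \right)} = 5 h$ ($A{\left(h \right)} = 4 h + h = 5 h$)
$S = 18$
$F{\left(s \right)} = -7 + \frac{s}{3}$ ($F{\left(s \right)} = 3 + \frac{5 \left(-6\right) + s}{3} = 3 + \frac{-30 + s}{3} = 3 + \left(-10 + \frac{s}{3}\right) = -7 + \frac{s}{3}$)
$J = 18$
$F{\left(66 \right)} - J \left(K + 19\right) = \left(-7 + \frac{1}{3} \cdot 66\right) - 18 \left(-74 + 19\right) = \left(-7 + 22\right) - 18 \left(-55\right) = 15 - -990 = 15 + 990 = 1005$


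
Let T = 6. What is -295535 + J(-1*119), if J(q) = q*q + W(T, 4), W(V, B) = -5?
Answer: -281379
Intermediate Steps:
J(q) = -5 + q**2 (J(q) = q*q - 5 = q**2 - 5 = -5 + q**2)
-295535 + J(-1*119) = -295535 + (-5 + (-1*119)**2) = -295535 + (-5 + (-119)**2) = -295535 + (-5 + 14161) = -295535 + 14156 = -281379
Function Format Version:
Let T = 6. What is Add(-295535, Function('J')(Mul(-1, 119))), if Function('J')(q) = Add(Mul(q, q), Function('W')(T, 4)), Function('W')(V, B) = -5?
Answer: -281379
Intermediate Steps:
Function('J')(q) = Add(-5, Pow(q, 2)) (Function('J')(q) = Add(Mul(q, q), -5) = Add(Pow(q, 2), -5) = Add(-5, Pow(q, 2)))
Add(-295535, Function('J')(Mul(-1, 119))) = Add(-295535, Add(-5, Pow(Mul(-1, 119), 2))) = Add(-295535, Add(-5, Pow(-119, 2))) = Add(-295535, Add(-5, 14161)) = Add(-295535, 14156) = -281379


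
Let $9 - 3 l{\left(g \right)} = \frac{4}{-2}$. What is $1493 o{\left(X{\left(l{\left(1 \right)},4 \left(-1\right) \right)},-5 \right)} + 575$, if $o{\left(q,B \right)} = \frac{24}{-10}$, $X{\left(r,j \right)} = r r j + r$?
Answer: $- \frac{15041}{5} \approx -3008.2$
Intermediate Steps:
$l{\left(g \right)} = \frac{11}{3}$ ($l{\left(g \right)} = 3 - \frac{4 \frac{1}{-2}}{3} = 3 - \frac{4 \left(- \frac{1}{2}\right)}{3} = 3 - - \frac{2}{3} = 3 + \frac{2}{3} = \frac{11}{3}$)
$X{\left(r,j \right)} = r + j r^{2}$ ($X{\left(r,j \right)} = r^{2} j + r = j r^{2} + r = r + j r^{2}$)
$o{\left(q,B \right)} = - \frac{12}{5}$ ($o{\left(q,B \right)} = 24 \left(- \frac{1}{10}\right) = - \frac{12}{5}$)
$1493 o{\left(X{\left(l{\left(1 \right)},4 \left(-1\right) \right)},-5 \right)} + 575 = 1493 \left(- \frac{12}{5}\right) + 575 = - \frac{17916}{5} + 575 = - \frac{15041}{5}$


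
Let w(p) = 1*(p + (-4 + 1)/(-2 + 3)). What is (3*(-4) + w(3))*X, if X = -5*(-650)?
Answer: -39000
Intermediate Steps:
w(p) = -3 + p (w(p) = 1*(p - 3/1) = 1*(p - 3*1) = 1*(p - 3) = 1*(-3 + p) = -3 + p)
X = 3250
(3*(-4) + w(3))*X = (3*(-4) + (-3 + 3))*3250 = (-12 + 0)*3250 = -12*3250 = -39000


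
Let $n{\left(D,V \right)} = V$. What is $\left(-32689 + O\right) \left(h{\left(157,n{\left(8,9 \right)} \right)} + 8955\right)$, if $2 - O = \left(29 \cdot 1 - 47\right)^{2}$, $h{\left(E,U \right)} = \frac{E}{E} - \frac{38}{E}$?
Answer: $- \frac{46415248594}{157} \approx -2.9564 \cdot 10^{8}$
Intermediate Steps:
$h{\left(E,U \right)} = 1 - \frac{38}{E}$
$O = -322$ ($O = 2 - \left(29 \cdot 1 - 47\right)^{2} = 2 - \left(29 - 47\right)^{2} = 2 - \left(-18\right)^{2} = 2 - 324 = -322$)
$\left(-32689 + O\right) \left(h{\left(157,n{\left(8,9 \right)} \right)} + 8955\right) = \left(-32689 - 322\right) \left(\frac{-38 + 157}{157} + 8955\right) = - 33011 \left(\frac{1}{157} \cdot 119 + 8955\right) = - 33011 \left(\frac{119}{157} + 8955\right) = \left(-33011\right) \frac{1406054}{157} = - \frac{46415248594}{157}$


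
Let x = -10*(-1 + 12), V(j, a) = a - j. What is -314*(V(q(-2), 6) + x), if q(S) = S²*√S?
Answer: 32656 + 1256*I*√2 ≈ 32656.0 + 1776.3*I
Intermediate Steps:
q(S) = S^(5/2)
x = -110 (x = -10*11 = -110)
-314*(V(q(-2), 6) + x) = -314*((6 - (-2)^(5/2)) - 110) = -314*((6 - 4*I*√2) - 110) = -314*(-104 - 4*I*√2) = 32656 + 1256*I*√2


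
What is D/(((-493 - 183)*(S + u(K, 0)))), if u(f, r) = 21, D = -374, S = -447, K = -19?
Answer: -187/143988 ≈ -0.0012987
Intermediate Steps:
D/(((-493 - 183)*(S + u(K, 0)))) = -374*1/((-493 - 183)*(-447 + 21)) = -374/((-676*(-426))) = -374/287976 = -374*1/287976 = -187/143988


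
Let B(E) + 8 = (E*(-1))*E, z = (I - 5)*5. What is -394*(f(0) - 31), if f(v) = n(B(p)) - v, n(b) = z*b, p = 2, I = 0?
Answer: -105986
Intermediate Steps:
z = -25 (z = (0 - 5)*5 = -5*5 = -25)
B(E) = -8 - E² (B(E) = -8 + (E*(-1))*E = -8 + (-E)*E = -8 - E²)
n(b) = -25*b
f(v) = 300 - v (f(v) = -25*(-8 - 1*2²) - v = -25*(-8 - 1*4) - v = -25*(-8 - 4) - v = -25*(-12) - v = 300 - v)
-394*(f(0) - 31) = -394*((300 - 1*0) - 31) = -394*((300 + 0) - 31) = -394*(300 - 31) = -394*269 = -105986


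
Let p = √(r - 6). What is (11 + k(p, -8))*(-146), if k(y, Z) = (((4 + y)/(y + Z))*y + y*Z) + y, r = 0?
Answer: 146*(-71*√6 - 52*I)/(√6 + 8*I) ≈ -1756.2 + 2636.2*I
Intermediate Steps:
p = I*√6 (p = √(0 - 6) = √(-6) = I*√6 ≈ 2.4495*I)
k(y, Z) = y + Z*y + y*(4 + y)/(Z + y) (k(y, Z) = (((4 + y)/(Z + y))*y + Z*y) + y = (y*(4 + y)/(Z + y) + Z*y) + y = (Z*y + y*(4 + y)/(Z + y)) + y = y + Z*y + y*(4 + y)/(Z + y))
(11 + k(p, -8))*(-146) = (11 + (I*√6)*(4 - 8 + (-8)² + 2*(I*√6) - 8*I*√6)/(-8 + I*√6))*(-146) = (11 + (I*√6)*(4 - 8 + 64 + 2*I*√6 - 8*I*√6)/(-8 + I*√6))*(-146) = (11 + (I*√6)*(60 - 6*I*√6)/(-8 + I*√6))*(-146) = (11 + I*√6*(60 - 6*I*√6)/(-8 + I*√6))*(-146) = -1606 - 146*I*√6*(60 - 6*I*√6)/(-8 + I*√6)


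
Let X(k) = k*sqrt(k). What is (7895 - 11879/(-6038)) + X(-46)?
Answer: 47681889/6038 - 46*I*sqrt(46) ≈ 7897.0 - 311.99*I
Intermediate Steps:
X(k) = k**(3/2)
(7895 - 11879/(-6038)) + X(-46) = (7895 - 11879/(-6038)) + (-46)**(3/2) = (7895 - 11879*(-1/6038)) - 46*I*sqrt(46) = (7895 + 11879/6038) - 46*I*sqrt(46) = 47681889/6038 - 46*I*sqrt(46)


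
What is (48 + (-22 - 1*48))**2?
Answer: 484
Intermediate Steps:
(48 + (-22 - 1*48))**2 = (48 + (-22 - 48))**2 = (48 - 70)**2 = (-22)**2 = 484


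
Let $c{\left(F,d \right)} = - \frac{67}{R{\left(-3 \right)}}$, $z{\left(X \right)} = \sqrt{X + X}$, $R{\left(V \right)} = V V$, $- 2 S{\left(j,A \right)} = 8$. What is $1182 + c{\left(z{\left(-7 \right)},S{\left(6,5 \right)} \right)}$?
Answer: $\frac{10571}{9} \approx 1174.6$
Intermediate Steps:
$S{\left(j,A \right)} = -4$ ($S{\left(j,A \right)} = \left(- \frac{1}{2}\right) 8 = -4$)
$R{\left(V \right)} = V^{2}$
$z{\left(X \right)} = \sqrt{2} \sqrt{X}$ ($z{\left(X \right)} = \sqrt{2 X} = \sqrt{2} \sqrt{X}$)
$c{\left(F,d \right)} = - \frac{67}{9}$ ($c{\left(F,d \right)} = - \frac{67}{\left(-3\right)^{2}} = - \frac{67}{9}$)
$1182 + c{\left(z{\left(-7 \right)},S{\left(6,5 \right)} \right)} = 1182 - \frac{67}{9} = \frac{10571}{9}$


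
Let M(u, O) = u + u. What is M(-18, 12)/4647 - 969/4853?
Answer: -1559217/7517297 ≈ -0.20742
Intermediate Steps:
M(u, O) = 2*u
M(-18, 12)/4647 - 969/4853 = (2*(-18))/4647 - 969/4853 = -36*1/4647 - 969*1/4853 = -12/1549 - 969/4853 = -1559217/7517297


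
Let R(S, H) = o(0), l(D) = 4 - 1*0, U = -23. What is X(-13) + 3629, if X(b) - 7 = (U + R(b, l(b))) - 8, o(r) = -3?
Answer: 3602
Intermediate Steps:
l(D) = 4 (l(D) = 4 + 0 = 4)
R(S, H) = -3
X(b) = -27 (X(b) = 7 + ((-23 - 3) - 8) = 7 + (-26 - 8) = 7 - 34 = -27)
X(-13) + 3629 = -27 + 3629 = 3602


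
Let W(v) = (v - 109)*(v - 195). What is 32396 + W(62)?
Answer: 38647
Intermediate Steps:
W(v) = (-195 + v)*(-109 + v) (W(v) = (-109 + v)*(-195 + v) = (-195 + v)*(-109 + v))
32396 + W(62) = 32396 + (21255 + 62² - 304*62) = 32396 + (21255 + 3844 - 18848) = 32396 + 6251 = 38647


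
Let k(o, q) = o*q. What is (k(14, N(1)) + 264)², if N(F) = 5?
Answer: 111556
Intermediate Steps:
(k(14, N(1)) + 264)² = (14*5 + 264)² = (70 + 264)² = 334² = 111556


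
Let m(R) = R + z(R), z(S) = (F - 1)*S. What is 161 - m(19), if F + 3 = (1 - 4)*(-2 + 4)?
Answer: 332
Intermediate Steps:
F = -9 (F = -3 + (1 - 4)*(-2 + 4) = -3 - 3*2 = -3 - 6 = -9)
z(S) = -10*S (z(S) = (-9 - 1)*S = -10*S)
m(R) = -9*R (m(R) = R - 10*R = -9*R)
161 - m(19) = 161 - (-9)*19 = 161 - 1*(-171) = 161 + 171 = 332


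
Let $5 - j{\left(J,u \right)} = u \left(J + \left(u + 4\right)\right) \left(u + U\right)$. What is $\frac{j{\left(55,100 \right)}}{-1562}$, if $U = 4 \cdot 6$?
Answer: $\frac{1971595}{1562} \approx 1262.2$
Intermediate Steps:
$U = 24$
$j{\left(J,u \right)} = 5 - u \left(24 + u\right) \left(4 + J + u\right)$ ($j{\left(J,u \right)} = 5 - u \left(J + \left(u + 4\right)\right) \left(u + 24\right) = 5 - u \left(J + \left(4 + u\right)\right) \left(24 + u\right) = 5 - u \left(4 + J + u\right) \left(24 + u\right) = 5 - u \left(24 + u\right) \left(4 + J + u\right)$)
$\frac{j{\left(55,100 \right)}}{-1562} = \frac{5 - 100^{3} - 9600 - 28 \cdot 100^{2} - 55 \cdot 100^{2} - 1320 \cdot 100}{-1562} = \left(5 - 1000000 - 9600 - 280000 - 55 \cdot 10000 - 132000\right) \left(- \frac{1}{1562}\right) = \left(5 - 1000000 - 9600 - 280000 - 550000 - 132000\right) \left(- \frac{1}{1562}\right) = \left(-1971595\right) \left(- \frac{1}{1562}\right) = \frac{1971595}{1562}$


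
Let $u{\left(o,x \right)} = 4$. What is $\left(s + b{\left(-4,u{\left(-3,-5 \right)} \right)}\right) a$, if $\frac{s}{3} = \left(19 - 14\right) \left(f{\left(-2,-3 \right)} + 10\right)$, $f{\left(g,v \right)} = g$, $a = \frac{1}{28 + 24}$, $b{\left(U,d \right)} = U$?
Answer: $\frac{29}{13} \approx 2.2308$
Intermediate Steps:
$a = \frac{1}{52} \approx 0.019231$
$s = 120$ ($s = 3 \left(19 - 14\right) \left(-2 + 10\right) = 3 \cdot 5 \cdot 8 = 3 \cdot 40 = 120$)
$\left(s + b{\left(-4,u{\left(-3,-5 \right)} \right)}\right) a = \left(120 - 4\right) \frac{1}{52} = 116 \cdot \frac{1}{52} = \frac{29}{13}$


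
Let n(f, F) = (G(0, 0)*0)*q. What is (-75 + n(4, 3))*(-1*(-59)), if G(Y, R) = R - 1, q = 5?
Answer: -4425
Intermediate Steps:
G(Y, R) = -1 + R
n(f, F) = 0 (n(f, F) = ((-1 + 0)*0)*5 = -1*0*5 = 0*5 = 0)
(-75 + n(4, 3))*(-1*(-59)) = (-75 + 0)*(-1*(-59)) = -75*59 = -4425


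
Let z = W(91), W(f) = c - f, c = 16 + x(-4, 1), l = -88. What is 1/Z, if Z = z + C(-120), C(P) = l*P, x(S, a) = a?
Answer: 1/10486 ≈ 9.5365e-5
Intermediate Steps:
c = 17 (c = 16 + 1 = 17)
W(f) = 17 - f
C(P) = -88*P
z = -74 (z = 17 - 1*91 = 17 - 91 = -74)
Z = 10486 (Z = -74 - 88*(-120) = -74 + 10560 = 10486)
1/Z = 1/10486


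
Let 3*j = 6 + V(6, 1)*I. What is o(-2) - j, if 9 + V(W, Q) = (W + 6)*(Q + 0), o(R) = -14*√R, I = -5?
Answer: 3 - 14*I*√2 ≈ 3.0 - 19.799*I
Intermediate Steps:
V(W, Q) = -9 + Q*(6 + W) (V(W, Q) = -9 + (W + 6)*(Q + 0) = -9 + (6 + W)*Q = -9 + Q*(6 + W))
j = -3 (j = (6 + (-9 + 6*1 + 1*6)*(-5))/3 = (6 + (-9 + 6 + 6)*(-5))/3 = (6 + 3*(-5))/3 = (6 - 15)/3 = (⅓)*(-9) = -3)
o(-2) - j = -14*I*√2 - 1*(-3) = -14*I*√2 + 3 = 3 - 14*I*√2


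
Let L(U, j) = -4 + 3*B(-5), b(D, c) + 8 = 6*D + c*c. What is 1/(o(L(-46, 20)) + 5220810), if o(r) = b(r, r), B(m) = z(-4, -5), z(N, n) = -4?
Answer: 1/5220962 ≈ 1.9154e-7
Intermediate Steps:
B(m) = -4
b(D, c) = -8 + c**2 + 6*D (b(D, c) = -8 + (6*D + c*c) = -8 + (6*D + c**2) = -8 + (c**2 + 6*D) = -8 + c**2 + 6*D)
L(U, j) = -16 (L(U, j) = -4 + 3*(-4) = -4 - 12 = -16)
o(r) = -8 + r**2 + 6*r
1/(o(L(-46, 20)) + 5220810) = 1/((-8 + (-16)**2 + 6*(-16)) + 5220810) = 1/((-8 + 256 - 96) + 5220810) = 1/(152 + 5220810) = 1/5220962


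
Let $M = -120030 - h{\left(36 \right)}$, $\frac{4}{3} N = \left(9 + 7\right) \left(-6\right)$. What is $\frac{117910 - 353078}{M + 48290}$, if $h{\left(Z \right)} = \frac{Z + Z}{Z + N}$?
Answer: $\frac{117584}{35869} \approx 3.2782$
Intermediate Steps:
$N = -72$ ($N = \frac{3 \left(9 + 7\right) \left(-6\right)}{4} = \frac{3 \cdot 16 \left(-6\right)}{4} = \frac{3}{4} \left(-96\right) = -72$)
$h{\left(Z \right)} = \frac{2 Z}{-72 + Z}$ ($h{\left(Z \right)} = \frac{Z + Z}{Z - 72} = \frac{2 Z}{-72 + Z}$)
$M = -120028$ ($M = -120030 - 2 \cdot 36 \frac{1}{-72 + 36} = -120030 - 2 \cdot 36 \frac{1}{-36} = -120030 - 2 \cdot 36 \left(- \frac{1}{36}\right) = -120030 - -2 = -120030 + 2 = -120028$)
$\frac{117910 - 353078}{M + 48290} = \frac{117910 - 353078}{-120028 + 48290} = - \frac{235168}{-71738} = \left(-235168\right) \left(- \frac{1}{71738}\right) = \frac{117584}{35869}$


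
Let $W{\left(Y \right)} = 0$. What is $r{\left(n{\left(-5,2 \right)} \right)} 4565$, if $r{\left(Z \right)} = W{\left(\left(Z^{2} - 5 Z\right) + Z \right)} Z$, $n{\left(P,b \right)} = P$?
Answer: $0$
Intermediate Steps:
$r{\left(Z \right)} = 0$ ($r{\left(Z \right)} = 0 Z = 0$)
$r{\left(n{\left(-5,2 \right)} \right)} 4565 = 0 \cdot 4565 = 0$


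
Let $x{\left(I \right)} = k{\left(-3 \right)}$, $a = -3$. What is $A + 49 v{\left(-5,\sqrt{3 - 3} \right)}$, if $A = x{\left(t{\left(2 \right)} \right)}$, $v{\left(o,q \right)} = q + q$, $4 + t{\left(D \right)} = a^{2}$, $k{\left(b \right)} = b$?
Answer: $-3$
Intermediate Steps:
$t{\left(D \right)} = 5$ ($t{\left(D \right)} = -4 + \left(-3\right)^{2} = -4 + 9 = 5$)
$v{\left(o,q \right)} = 2 q$
$x{\left(I \right)} = -3$
$A = -3$
$A + 49 v{\left(-5,\sqrt{3 - 3} \right)} = -3 + 49 \cdot 2 \sqrt{3 - 3} = -3 + 49 \cdot 2 \sqrt{0} = -3 + 49 \cdot 2 \cdot 0 = -3 + 49 \cdot 0 = -3 + 0 = -3$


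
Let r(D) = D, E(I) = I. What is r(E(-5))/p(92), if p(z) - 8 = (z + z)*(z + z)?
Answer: -5/33864 ≈ -0.00014765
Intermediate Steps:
p(z) = 8 + 4*z**2 (p(z) = 8 + (z + z)*(z + z) = 8 + (2*z)*(2*z) = 8 + 4*z**2)
r(E(-5))/p(92) = -5/(8 + 4*92**2) = -5/(8 + 4*8464) = -5/(8 + 33856) = -5/33864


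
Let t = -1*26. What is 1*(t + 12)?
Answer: -14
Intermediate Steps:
t = -26
1*(t + 12) = 1*(-26 + 12) = 1*(-14) = -14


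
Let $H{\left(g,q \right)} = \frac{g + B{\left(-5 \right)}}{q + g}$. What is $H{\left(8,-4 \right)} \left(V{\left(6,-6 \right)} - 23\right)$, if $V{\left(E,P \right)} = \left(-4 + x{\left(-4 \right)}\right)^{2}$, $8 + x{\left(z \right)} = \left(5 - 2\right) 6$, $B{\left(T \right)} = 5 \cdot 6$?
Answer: $\frac{247}{2} \approx 123.5$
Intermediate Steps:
$B{\left(T \right)} = 30$
$x{\left(z \right)} = 10$ ($x{\left(z \right)} = -8 + \left(5 - 2\right) 6 = -8 + 3 \cdot 6 = -8 + 18 = 10$)
$V{\left(E,P \right)} = 36$ ($V{\left(E,P \right)} = \left(-4 + 10\right)^{2} = 6^{2} = 36$)
$H{\left(g,q \right)} = \frac{30 + g}{g + q}$ ($H{\left(g,q \right)} = \frac{g + 30}{q + g} = \frac{30 + g}{g + q}$)
$H{\left(8,-4 \right)} \left(V{\left(6,-6 \right)} - 23\right) = \frac{30 + 8}{8 - 4} \left(36 - 23\right) = \frac{1}{4} \cdot 38 \cdot 13 = \frac{19}{2} \cdot 13 = \frac{247}{2}$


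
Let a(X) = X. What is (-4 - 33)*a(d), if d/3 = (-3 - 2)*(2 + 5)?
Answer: 3885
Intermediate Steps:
d = -105 (d = 3*((-3 - 2)*(2 + 5)) = 3*(-5*7) = 3*(-35) = -105)
(-4 - 33)*a(d) = (-4 - 33)*(-105) = -37*(-105) = 3885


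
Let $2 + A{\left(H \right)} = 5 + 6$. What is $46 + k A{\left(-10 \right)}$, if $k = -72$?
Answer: $-602$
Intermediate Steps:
$A{\left(H \right)} = 9$ ($A{\left(H \right)} = -2 + \left(5 + 6\right) = -2 + 11 = 9$)
$46 + k A{\left(-10 \right)} = 46 - 648 = -602$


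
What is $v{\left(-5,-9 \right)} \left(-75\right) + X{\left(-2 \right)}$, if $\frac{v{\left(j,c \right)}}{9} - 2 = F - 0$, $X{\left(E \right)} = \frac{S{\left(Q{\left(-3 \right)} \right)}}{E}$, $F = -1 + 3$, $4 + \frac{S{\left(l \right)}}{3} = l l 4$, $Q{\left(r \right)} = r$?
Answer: $-2748$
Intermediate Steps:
$S{\left(l \right)} = -12 + 12 l^{2}$ ($S{\left(l \right)} = -12 + 3 l l 4 = -12 + 3 l^{2} \cdot 4 = -12 + 3 \cdot 4 l^{2} = -12 + 12 l^{2}$)
$F = 2$
$X{\left(E \right)} = \frac{96}{E}$ ($X{\left(E \right)} = \frac{-12 + 12 \left(-3\right)^{2}}{E} = \frac{-12 + 12 \cdot 9}{E} = \frac{-12 + 108}{E} = \frac{96}{E}$)
$v{\left(j,c \right)} = 36$ ($v{\left(j,c \right)} = 18 + 9 \left(2 - 0\right) = 18 + 9 \left(2 + 0\right) = 18 + 9 \cdot 2 = 18 + 18 = 36$)
$v{\left(-5,-9 \right)} \left(-75\right) + X{\left(-2 \right)} = 36 \left(-75\right) + \frac{96}{-2} = -2700 + 96 \left(- \frac{1}{2}\right) = -2700 - 48 = -2748$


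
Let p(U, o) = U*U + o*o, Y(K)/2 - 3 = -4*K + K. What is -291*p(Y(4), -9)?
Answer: -117855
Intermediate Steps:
Y(K) = 6 - 6*K (Y(K) = 6 + 2*(-4*K + K) = 6 + 2*(-3*K) = 6 - 6*K)
p(U, o) = U² + o²
-291*p(Y(4), -9) = -291*((6 - 6*4)² + (-9)²) = -291*((6 - 24)² + 81) = -291*((-18)² + 81) = -291*(324 + 81) = -291*405 = -117855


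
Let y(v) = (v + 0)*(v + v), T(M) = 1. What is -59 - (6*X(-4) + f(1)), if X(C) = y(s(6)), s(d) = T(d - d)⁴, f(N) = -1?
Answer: -70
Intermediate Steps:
s(d) = 1 (s(d) = 1⁴ = 1)
y(v) = 2*v² (y(v) = v*(2*v) = 2*v²)
X(C) = 2 (X(C) = 2*1² = 2*1 = 2)
-59 - (6*X(-4) + f(1)) = -59 - (6*2 - 1) = -59 - (12 - 1) = -59 - 1*11 = -59 - 11 = -70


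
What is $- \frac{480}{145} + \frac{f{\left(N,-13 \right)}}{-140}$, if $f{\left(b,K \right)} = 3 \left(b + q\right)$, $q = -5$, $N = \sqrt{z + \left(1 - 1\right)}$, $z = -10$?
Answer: $- \frac{2601}{812} - \frac{3 i \sqrt{10}}{140} \approx -3.2032 - 0.067763 i$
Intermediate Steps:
$N = i \sqrt{10}$ ($N = \sqrt{-10 + \left(1 - 1\right)} = \sqrt{-10 + 0} = \sqrt{-10} = i \sqrt{10} \approx 3.1623 i$)
$f{\left(b,K \right)} = -15 + 3 b$ ($f{\left(b,K \right)} = 3 \left(b - 5\right) = 3 \left(-5 + b\right) = -15 + 3 b$)
$- \frac{480}{145} + \frac{f{\left(N,-13 \right)}}{-140} = - \frac{480}{145} + \frac{-15 + 3 i \sqrt{10}}{-140} = \left(-480\right) \frac{1}{145} + \left(-15 + 3 i \sqrt{10}\right) \left(- \frac{1}{140}\right) = - \frac{96}{29} + \left(\frac{3}{28} - \frac{3 i \sqrt{10}}{140}\right) = - \frac{2601}{812} - \frac{3 i \sqrt{10}}{140}$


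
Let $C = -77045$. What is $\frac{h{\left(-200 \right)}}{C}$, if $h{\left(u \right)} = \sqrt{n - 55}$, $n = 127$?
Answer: $- \frac{6 \sqrt{2}}{77045} \approx -0.00011013$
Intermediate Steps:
$h{\left(u \right)} = 6 \sqrt{2}$ ($h{\left(u \right)} = \sqrt{127 - 55} = \sqrt{72} = 6 \sqrt{2}$)
$\frac{h{\left(-200 \right)}}{C} = \frac{6 \sqrt{2}}{-77045} = 6 \sqrt{2} \left(- \frac{1}{77045}\right) = - \frac{6 \sqrt{2}}{77045}$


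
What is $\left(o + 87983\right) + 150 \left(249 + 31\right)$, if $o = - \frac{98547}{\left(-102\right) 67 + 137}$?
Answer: $\frac{870594698}{6697} \approx 1.3 \cdot 10^{5}$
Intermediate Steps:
$o = \frac{98547}{6697}$ ($o = - \frac{98547}{-6834 + 137} = - \frac{98547}{-6697} = \left(-98547\right) \left(- \frac{1}{6697}\right) = \frac{98547}{6697} \approx 14.715$)
$\left(o + 87983\right) + 150 \left(249 + 31\right) = \left(\frac{98547}{6697} + 87983\right) + 150 \left(249 + 31\right) = \frac{589320698}{6697} + 150 \cdot 280 = \frac{589320698}{6697} + 42000 = \frac{870594698}{6697}$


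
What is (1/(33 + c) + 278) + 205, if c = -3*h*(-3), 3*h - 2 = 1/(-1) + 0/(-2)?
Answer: 17389/36 ≈ 483.03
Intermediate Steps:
h = ⅓ (h = ⅔ + (1/(-1) + 0/(-2))/3 = ⅔ + (1*(-1) + 0*(-½))/3 = ⅔ + (-1 + 0)/3 = ⅔ + (⅓)*(-1) = ⅔ - ⅓ = ⅓ ≈ 0.33333)
c = 3 (c = -3*⅓*(-3) = -1*(-3) = 3)
(1/(33 + c) + 278) + 205 = (1/(33 + 3) + 278) + 205 = (1/36 + 278) + 205 = 10009/36 + 205 = 17389/36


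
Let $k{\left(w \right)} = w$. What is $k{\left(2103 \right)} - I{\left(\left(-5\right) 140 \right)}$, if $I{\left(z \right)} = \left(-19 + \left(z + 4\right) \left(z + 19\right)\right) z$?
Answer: $331772003$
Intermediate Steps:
$I{\left(z \right)} = z \left(-19 + \left(4 + z\right) \left(19 + z\right)\right)$ ($I{\left(z \right)} = \left(-19 + \left(4 + z\right) \left(19 + z\right)\right) z = z \left(-19 + \left(4 + z\right) \left(19 + z\right)\right)$)
$k{\left(2103 \right)} - I{\left(\left(-5\right) 140 \right)} = 2103 - \left(-5\right) 140 \left(57 + \left(\left(-5\right) 140\right)^{2} + 23 \left(\left(-5\right) 140\right)\right) = 2103 - - 700 \left(57 + \left(-700\right)^{2} + 23 \left(-700\right)\right) = 2103 - - 700 \left(57 + 490000 - 16100\right) = 2103 - \left(-700\right) 473957 = 2103 - -331769900 = 2103 + 331769900 = 331772003$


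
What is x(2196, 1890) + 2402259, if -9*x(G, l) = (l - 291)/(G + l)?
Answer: 29446890289/12258 ≈ 2.4023e+6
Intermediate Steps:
x(G, l) = -(-291 + l)/(9*(G + l)) (x(G, l) = -(l - 291)/(9*(G + l)) = -(-291 + l)/(9*(G + l)))
x(2196, 1890) + 2402259 = (291 - 1*1890)/(9*(2196 + 1890)) + 2402259 = (⅑)*(291 - 1890)/4086 + 2402259 = (⅑)*(1/4086)*(-1599) + 2402259 = -533/12258 + 2402259 = 29446890289/12258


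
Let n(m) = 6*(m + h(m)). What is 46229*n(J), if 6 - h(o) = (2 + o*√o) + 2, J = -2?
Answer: 554748*I*√2 ≈ 7.8453e+5*I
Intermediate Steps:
h(o) = 2 - o^(3/2) (h(o) = 6 - ((2 + o*√o) + 2) = 6 - ((2 + o^(3/2)) + 2) = 6 - (4 + o^(3/2)) = 6 + (-4 - o^(3/2)) = 2 - o^(3/2))
n(m) = 12 - 6*m^(3/2) + 6*m (n(m) = 6*(m + (2 - m^(3/2))) = 6*(2 + m - m^(3/2)) = 12 - 6*m^(3/2) + 6*m)
46229*n(J) = 46229*(12 - (-12)*I*√2 + 6*(-2)) = 46229*(12 - (-12)*I*√2 - 12) = 46229*(12 + 12*I*√2 - 12) = 46229*(12*I*√2) = 554748*I*√2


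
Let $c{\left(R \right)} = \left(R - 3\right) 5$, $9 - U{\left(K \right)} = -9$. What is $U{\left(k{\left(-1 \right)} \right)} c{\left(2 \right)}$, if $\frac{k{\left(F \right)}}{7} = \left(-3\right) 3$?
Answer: $-90$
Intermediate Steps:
$k{\left(F \right)} = -63$ ($k{\left(F \right)} = 7 \left(\left(-3\right) 3\right) = 7 \left(-9\right) = -63$)
$U{\left(K \right)} = 18$ ($U{\left(K \right)} = 9 - -9 = 9 + 9 = 18$)
$c{\left(R \right)} = -15 + 5 R$ ($c{\left(R \right)} = \left(-3 + R\right) 5 = -15 + 5 R$)
$U{\left(k{\left(-1 \right)} \right)} c{\left(2 \right)} = 18 \left(-15 + 5 \cdot 2\right) = 18 \left(-15 + 10\right) = 18 \left(-5\right) = -90$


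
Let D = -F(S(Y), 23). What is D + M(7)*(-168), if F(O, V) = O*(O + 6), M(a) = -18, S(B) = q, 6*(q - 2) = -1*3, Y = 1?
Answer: 12051/4 ≈ 3012.8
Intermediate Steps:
q = 3/2 (q = 2 + (-1*3)/6 = 2 + (⅙)*(-3) = 2 - ½ = 3/2 ≈ 1.5000)
S(B) = 3/2
F(O, V) = O*(6 + O)
D = -45/4 (D = -3*(6 + 3/2)/2 = -3*15/(2*2) = -1*45/4 = -45/4 ≈ -11.250)
D + M(7)*(-168) = -45/4 - 18*(-168) = -45/4 + 3024 = 12051/4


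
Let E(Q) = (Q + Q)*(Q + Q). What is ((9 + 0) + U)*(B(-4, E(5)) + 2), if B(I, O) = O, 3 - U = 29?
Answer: -1734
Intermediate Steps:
U = -26 (U = 3 - 1*29 = 3 - 29 = -26)
E(Q) = 4*Q² (E(Q) = (2*Q)*(2*Q) = 4*Q²)
((9 + 0) + U)*(B(-4, E(5)) + 2) = ((9 + 0) - 26)*(4*5² + 2) = (9 - 26)*(4*25 + 2) = -17*(100 + 2) = -17*102 = -1734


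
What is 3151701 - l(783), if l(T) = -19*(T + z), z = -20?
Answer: 3166198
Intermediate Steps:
l(T) = 380 - 19*T (l(T) = -19*(T - 20) = -19*(-20 + T) = 380 - 19*T)
3151701 - l(783) = 3151701 - (380 - 19*783) = 3151701 - (380 - 14877) = 3151701 - 1*(-14497) = 3151701 + 14497 = 3166198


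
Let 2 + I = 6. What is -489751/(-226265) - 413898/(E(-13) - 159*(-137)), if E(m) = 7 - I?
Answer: -13830152614/821568215 ≈ -16.834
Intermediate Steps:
I = 4 (I = -2 + 6 = 4)
E(m) = 3 (E(m) = 7 - 1*4 = 7 - 4 = 3)
-489751/(-226265) - 413898/(E(-13) - 159*(-137)) = -489751/(-226265) - 413898/(3 - 159*(-137)) = -489751*(-1/226265) - 413898/(3 + 21783) = 489751/226265 - 413898/21786 = 489751/226265 - 413898*1/21786 = 489751/226265 - 68983/3631 = -13830152614/821568215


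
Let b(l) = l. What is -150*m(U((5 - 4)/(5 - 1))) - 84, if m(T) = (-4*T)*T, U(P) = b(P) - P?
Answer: -84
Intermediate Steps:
U(P) = 0 (U(P) = P - P = 0)
m(T) = -4*T²
-150*m(U((5 - 4)/(5 - 1))) - 84 = -(-600)*0² - 84 = -(-600)*0 - 84 = -150*0 - 84 = 0 - 84 = -84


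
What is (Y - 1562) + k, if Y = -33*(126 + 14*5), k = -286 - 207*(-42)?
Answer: 378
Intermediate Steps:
k = 8408 (k = -286 + 8694 = 8408)
Y = -6468 (Y = -33*(126 + 70) = -33*196 = -6468)
(Y - 1562) + k = (-6468 - 1562) + 8408 = -8030 + 8408 = 378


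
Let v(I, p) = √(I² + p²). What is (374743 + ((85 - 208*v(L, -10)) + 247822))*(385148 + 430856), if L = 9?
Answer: 508084890600 - 169728832*√181 ≈ 5.0580e+11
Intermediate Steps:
(374743 + ((85 - 208*v(L, -10)) + 247822))*(385148 + 430856) = (374743 + ((85 - 208*√(9² + (-10)²)) + 247822))*(385148 + 430856) = (374743 + ((85 - 208*√(81 + 100)) + 247822))*816004 = (374743 + ((85 - 208*√181) + 247822))*816004 = (374743 + (247907 - 208*√181))*816004 = (622650 - 208*√181)*816004 = 508084890600 - 169728832*√181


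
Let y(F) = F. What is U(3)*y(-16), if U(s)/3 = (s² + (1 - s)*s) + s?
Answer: -288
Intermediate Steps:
U(s) = 3*s + 3*s² + 3*s*(1 - s) (U(s) = 3*((s² + (1 - s)*s) + s) = 3*((s² + s*(1 - s)) + s) = 3*(s + s² + s*(1 - s)) = 3*s + 3*s² + 3*s*(1 - s))
U(3)*y(-16) = (6*3)*(-16) = 18*(-16) = -288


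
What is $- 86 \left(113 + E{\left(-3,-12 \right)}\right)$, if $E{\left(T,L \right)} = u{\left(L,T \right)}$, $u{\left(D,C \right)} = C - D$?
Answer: $-10492$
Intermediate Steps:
$E{\left(T,L \right)} = T - L$
$- 86 \left(113 + E{\left(-3,-12 \right)}\right) = - 86 \left(113 - -9\right) = - 86 \left(113 + \left(-3 + 12\right)\right) = - 86 \left(113 + 9\right) = \left(-86\right) 122 = -10492$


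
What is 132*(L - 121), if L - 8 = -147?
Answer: -34320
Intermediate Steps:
L = -139 (L = 8 - 147 = -139)
132*(L - 121) = 132*(-139 - 121) = 132*(-260) = -34320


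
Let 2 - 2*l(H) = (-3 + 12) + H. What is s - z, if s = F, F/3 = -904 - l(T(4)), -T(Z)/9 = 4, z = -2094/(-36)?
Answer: -8441/3 ≈ -2813.7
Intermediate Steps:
z = 349/6 (z = -2094*(-1/36) = 349/6 ≈ 58.167)
T(Z) = -36 (T(Z) = -9*4 = -36)
l(H) = -7/2 - H/2 (l(H) = 1 - ((-3 + 12) + H)/2 = 1 - (9 + H)/2 = 1 + (-9/2 - H/2) = -7/2 - H/2)
F = -5511/2 (F = 3*(-904 - (-7/2 - ½*(-36))) = 3*(-904 - (-7/2 + 18)) = 3*(-904 - 1*29/2) = 3*(-904 - 29/2) = 3*(-1837/2) = -5511/2 ≈ -2755.5)
s = -5511/2 ≈ -2755.5
s - z = -5511/2 - 1*349/6 = -5511/2 - 349/6 = -8441/3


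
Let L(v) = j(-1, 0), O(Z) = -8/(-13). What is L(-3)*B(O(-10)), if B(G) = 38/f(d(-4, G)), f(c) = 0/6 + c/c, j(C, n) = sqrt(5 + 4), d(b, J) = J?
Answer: 114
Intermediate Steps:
O(Z) = 8/13 (O(Z) = -8*(-1/13) = 8/13)
j(C, n) = 3 (j(C, n) = sqrt(9) = 3)
f(c) = 1 (f(c) = 0*(1/6) + 1 = 0 + 1 = 1)
L(v) = 3
B(G) = 38 (B(G) = 38/1 = 38*1 = 38)
L(-3)*B(O(-10)) = 3*38 = 114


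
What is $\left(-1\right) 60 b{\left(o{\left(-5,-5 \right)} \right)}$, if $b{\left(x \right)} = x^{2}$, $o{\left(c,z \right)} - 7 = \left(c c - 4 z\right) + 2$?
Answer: $-174960$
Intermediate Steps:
$o{\left(c,z \right)} = 9 + c^{2} - 4 z$ ($o{\left(c,z \right)} = 7 + \left(\left(c c - 4 z\right) + 2\right) = 7 + \left(\left(c^{2} - 4 z\right) + 2\right) = 7 + \left(2 + c^{2} - 4 z\right) = 9 + c^{2} - 4 z$)
$\left(-1\right) 60 b{\left(o{\left(-5,-5 \right)} \right)} = \left(-1\right) 60 \left(9 + \left(-5\right)^{2} - -20\right)^{2} = - 60 \left(9 + 25 + 20\right)^{2} = - 60 \cdot 54^{2} = \left(-60\right) 2916 = -174960$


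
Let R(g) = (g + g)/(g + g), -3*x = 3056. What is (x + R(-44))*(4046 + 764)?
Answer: -14684930/3 ≈ -4.8950e+6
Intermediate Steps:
x = -3056/3 (x = -1/3*3056 = -3056/3 ≈ -1018.7)
R(g) = 1 (R(g) = (2*g)/((2*g)) = (2*g)*(1/(2*g)) = 1)
(x + R(-44))*(4046 + 764) = (-3056/3 + 1)*(4046 + 764) = -3053/3*4810 = -14684930/3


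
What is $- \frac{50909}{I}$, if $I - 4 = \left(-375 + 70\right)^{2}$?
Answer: $- \frac{50909}{93029} \approx -0.54724$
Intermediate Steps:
$I = 93029$ ($I = 4 + \left(-375 + 70\right)^{2} = 4 + \left(-305\right)^{2} = 4 + 93025 = 93029$)
$- \frac{50909}{I} = - \frac{50909}{93029}$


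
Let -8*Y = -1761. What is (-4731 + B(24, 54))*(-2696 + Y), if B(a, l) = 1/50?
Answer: 4685326043/400 ≈ 1.1713e+7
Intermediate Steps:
Y = 1761/8 (Y = -1/8*(-1761) = 1761/8 ≈ 220.13)
B(a, l) = 1/50
(-4731 + B(24, 54))*(-2696 + Y) = (-4731 + 1/50)*(-2696 + 1761/8) = -236549/50*(-19807/8) = 4685326043/400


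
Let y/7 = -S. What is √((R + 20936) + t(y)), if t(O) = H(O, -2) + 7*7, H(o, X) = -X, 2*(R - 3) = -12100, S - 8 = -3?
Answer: 6*√415 ≈ 122.23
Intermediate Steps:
S = 5 (S = 8 - 3 = 5)
R = -6047 (R = 3 + (½)*(-12100) = 3 - 6050 = -6047)
y = -35 (y = 7*(-1*5) = 7*(-5) = -35)
t(O) = 51 (t(O) = -1*(-2) + 7*7 = 2 + 49 = 51)
√((R + 20936) + t(y)) = √((-6047 + 20936) + 51) = √(14889 + 51) = √14940 = 6*√415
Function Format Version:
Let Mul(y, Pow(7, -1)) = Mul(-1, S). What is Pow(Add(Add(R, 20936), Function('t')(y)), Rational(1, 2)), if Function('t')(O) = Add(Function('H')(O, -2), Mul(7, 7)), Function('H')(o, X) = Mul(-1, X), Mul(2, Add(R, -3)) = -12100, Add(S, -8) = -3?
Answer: Mul(6, Pow(415, Rational(1, 2))) ≈ 122.23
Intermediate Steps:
S = 5 (S = Add(8, -3) = 5)
R = -6047 (R = Add(3, Mul(Rational(1, 2), -12100)) = Add(3, -6050) = -6047)
y = -35 (y = Mul(7, Mul(-1, 5)) = Mul(7, -5) = -35)
Function('t')(O) = 51 (Function('t')(O) = Add(Mul(-1, -2), Mul(7, 7)) = Add(2, 49) = 51)
Pow(Add(Add(R, 20936), Function('t')(y)), Rational(1, 2)) = Pow(Add(Add(-6047, 20936), 51), Rational(1, 2)) = Pow(Add(14889, 51), Rational(1, 2)) = Pow(14940, Rational(1, 2)) = Mul(6, Pow(415, Rational(1, 2)))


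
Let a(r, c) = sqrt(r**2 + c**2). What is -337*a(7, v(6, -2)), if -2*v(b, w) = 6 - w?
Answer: -337*sqrt(65) ≈ -2717.0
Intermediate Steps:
v(b, w) = -3 + w/2 (v(b, w) = -(6 - w)/2 = -3 + w/2)
a(r, c) = sqrt(c**2 + r**2)
-337*a(7, v(6, -2)) = -337*sqrt((-3 + (1/2)*(-2))**2 + 7**2) = -337*sqrt((-3 - 1)**2 + 49) = -337*sqrt((-4)**2 + 49) = -337*sqrt(16 + 49) = -337*sqrt(65)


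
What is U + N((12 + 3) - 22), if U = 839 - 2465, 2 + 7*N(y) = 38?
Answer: -11346/7 ≈ -1620.9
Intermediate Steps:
N(y) = 36/7 (N(y) = -2/7 + (1/7)*38 = -2/7 + 38/7 = 36/7)
U = -1626
U + N((12 + 3) - 22) = -1626 + 36/7 = -11346/7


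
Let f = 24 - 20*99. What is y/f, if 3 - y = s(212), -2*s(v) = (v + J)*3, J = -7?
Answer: -207/1304 ≈ -0.15874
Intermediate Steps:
f = -1956 (f = 24 - 1980 = -1956)
s(v) = 21/2 - 3*v/2 (s(v) = -(v - 7)*3/2 = -(-7 + v)*3/2 = -(-21 + 3*v)/2 = 21/2 - 3*v/2)
y = 621/2 (y = 3 - (21/2 - 3/2*212) = 3 - (21/2 - 318) = 3 - 1*(-615/2) = 3 + 615/2 = 621/2 ≈ 310.50)
y/f = (621/2)/(-1956) = (621/2)*(-1/1956) = -207/1304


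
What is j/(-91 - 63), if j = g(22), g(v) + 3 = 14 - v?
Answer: 1/14 ≈ 0.071429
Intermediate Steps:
g(v) = 11 - v (g(v) = -3 + (14 - v) = 11 - v)
j = -11 (j = 11 - 1*22 = 11 - 22 = -11)
j/(-91 - 63) = -11/(-91 - 63) = -11/(-154) = -1/154*(-11) = 1/14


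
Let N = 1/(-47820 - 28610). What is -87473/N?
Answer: 6685561390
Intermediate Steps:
N = -1/76430 (N = 1/(-76430) = -1/76430 ≈ -1.3084e-5)
-87473/N = -87473/(-1/76430) = -87473*(-76430) = 6685561390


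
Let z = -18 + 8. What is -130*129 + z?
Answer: -16780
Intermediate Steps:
z = -10
-130*129 + z = -130*129 - 10 = -16770 - 10 = -16780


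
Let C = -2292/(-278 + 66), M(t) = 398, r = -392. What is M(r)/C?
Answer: 21094/573 ≈ 36.813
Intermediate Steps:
C = 573/53 (C = -2292/(-212) = -1/212*(-2292) = 573/53 ≈ 10.811)
M(r)/C = 398/(573/53) = 398*(53/573) = 21094/573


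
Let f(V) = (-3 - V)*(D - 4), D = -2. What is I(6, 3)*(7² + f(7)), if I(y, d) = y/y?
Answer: 109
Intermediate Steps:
I(y, d) = 1
f(V) = 18 + 6*V (f(V) = (-3 - V)*(-2 - 4) = (-3 - V)*(-6) = 18 + 6*V)
I(6, 3)*(7² + f(7)) = 1*(7² + (18 + 6*7)) = 1*(49 + (18 + 42)) = 1*(49 + 60) = 1*109 = 109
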